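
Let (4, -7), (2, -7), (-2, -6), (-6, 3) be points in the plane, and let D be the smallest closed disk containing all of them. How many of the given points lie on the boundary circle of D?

By Welzl's lemma the MEC is supported by two points (diametrically opposite) or three points (on a circumcircle).
The farthest pair is (4, -7)–(-6, 3) with squared distance 200. The circle on this segment as diameter has centre (-1, -2) and r² = 200/4 = 50.
Check (2, -7): distance² to centre = 34 ≤ 50, so it lies inside.
All remaining points lie in this disk, and no smaller disk contains both endpoints, so this is the minimum enclosing circle.
The points at distance exactly r from the centre are (4, -7), (-6, 3) — 2 points.

2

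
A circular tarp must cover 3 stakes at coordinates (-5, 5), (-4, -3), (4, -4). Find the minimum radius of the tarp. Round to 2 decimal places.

Call the three points A, B, C in the order given.
Side lengths²: AB² = 65, AC² = 162, BC² = 65.
Since AC² = 162 ≥ 65 + 65 = 130, the angle opposite AC is not acute, so the smallest enclosing circle has AC as diameter.
Centre = midpoint of AC = (-0.5, 0.5), r² = 162/4 = 40.5.
r = √(40.5) ≈ 6.36.

6.36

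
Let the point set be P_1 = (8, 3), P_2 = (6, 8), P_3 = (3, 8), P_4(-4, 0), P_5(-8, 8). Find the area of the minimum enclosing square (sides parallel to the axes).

256

The bounding box has width 16 and height 8.
An axis-aligned square enclosing the set must have side ≥ max(width, height).
So the minimum side is max(16, 8) = 16.
Area = 16² = 256.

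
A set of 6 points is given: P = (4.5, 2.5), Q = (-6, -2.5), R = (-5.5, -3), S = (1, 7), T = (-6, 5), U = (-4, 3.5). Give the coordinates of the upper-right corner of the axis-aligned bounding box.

x-range [-6, 4.5], y-range [-3, 7].
The upper-right corner is (4.5, 7).

(4.5, 7)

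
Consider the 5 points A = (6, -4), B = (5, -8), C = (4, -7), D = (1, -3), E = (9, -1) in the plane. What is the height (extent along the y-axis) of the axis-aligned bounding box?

7

max y = -1, min y = -8, so height = 7.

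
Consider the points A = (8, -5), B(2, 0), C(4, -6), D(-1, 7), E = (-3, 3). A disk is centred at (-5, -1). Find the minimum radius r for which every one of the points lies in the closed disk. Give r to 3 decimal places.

The required radius is the distance from (-5, -1) to the farthest point.
Squared distances: 185, 50, 106, 80, 20.
Maximum is 185, attained at A.
r = √185 ≈ 13.601.

13.601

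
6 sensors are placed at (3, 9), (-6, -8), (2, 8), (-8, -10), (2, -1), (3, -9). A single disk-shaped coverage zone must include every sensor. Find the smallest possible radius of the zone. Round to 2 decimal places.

The farthest pair is (3, 9)–(-8, -10) with squared distance 482. The circle on this segment as diameter has centre (-2.5, -0.5) and r² = 482/4 = 120.5.
Check (-6, -8): distance² to centre = 68.5 ≤ 120.5, so it lies inside.
All remaining points lie in this disk, and no smaller disk contains both endpoints, so this is the minimum enclosing circle.
r = √(120.5) ≈ 10.98.

10.98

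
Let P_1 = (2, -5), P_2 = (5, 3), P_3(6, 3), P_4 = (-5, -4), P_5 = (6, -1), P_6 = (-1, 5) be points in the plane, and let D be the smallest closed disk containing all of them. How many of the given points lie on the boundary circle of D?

The minimum enclosing circle of a finite set is fixed by two of the points (as a diameter) or three (as a circumcircle).
The farthest pair is P_3–P_4 with squared distance 170. The circle on this segment as diameter has centre (0.5, -0.5) and r² = 170/4 = 42.5.
Check P_1: distance² to centre = 22.5 ≤ 42.5, so it lies inside.
All remaining points lie in this disk, and no smaller disk contains both endpoints, so this is the minimum enclosing circle.
The points at distance exactly r from the centre are P_3, P_4 — 2 points.

2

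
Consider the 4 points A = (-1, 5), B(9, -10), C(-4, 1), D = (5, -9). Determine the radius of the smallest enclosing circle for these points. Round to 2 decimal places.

9.01

The farthest pair is A–B with squared distance 325. The circle on this segment as diameter has centre (4, -2.5) and r² = 325/4 = 81.25.
Check C: distance² to centre = 76.25 ≤ 81.25, so it lies inside.
All remaining points lie in this disk, and no smaller disk contains both endpoints, so this is the minimum enclosing circle.
r = √(81.25) ≈ 9.01.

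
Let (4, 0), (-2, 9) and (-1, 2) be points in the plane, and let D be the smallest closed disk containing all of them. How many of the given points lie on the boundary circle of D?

2

Call the three points A, B, C in the order given.
Side lengths²: AB² = 117, AC² = 29, BC² = 50.
Since AB² = 117 ≥ 50 + 29 = 79, the angle opposite AB is not acute, so the smallest enclosing circle has AB as diameter.
Centre = midpoint of AB = (1, 4.5), r² = 117/4 = 29.25.
The points at distance exactly r from the centre are (4, 0), (-2, 9) — 2 points.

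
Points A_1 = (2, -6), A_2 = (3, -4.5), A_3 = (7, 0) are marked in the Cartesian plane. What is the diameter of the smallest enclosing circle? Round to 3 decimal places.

7.810

Side lengths²: A_1A_2² = 3.25, A_1A_3² = 61, A_2A_3² = 36.25.
Since A_1A_3² = 61 ≥ 36.25 + 3.25 = 39.5, the angle opposite A_1A_3 is not acute, so the smallest enclosing circle has A_1A_3 as diameter.
Centre = midpoint of A_1A_3 = (4.5, -3), r² = 61/4 = 15.25.
Diameter = 2r = 2√(15.25) ≈ 7.810.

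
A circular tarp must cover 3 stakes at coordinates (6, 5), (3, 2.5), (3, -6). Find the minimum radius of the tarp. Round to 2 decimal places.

5.70

Call the three points A, B, C in the order given.
Side lengths²: AB² = 15.25, AC² = 130, BC² = 72.25.
Since AC² = 130 ≥ 72.25 + 15.25 = 87.5, the angle opposite AC is not acute, so the smallest enclosing circle has AC as diameter.
Centre = midpoint of AC = (4.5, -0.5), r² = 130/4 = 32.5.
r = √(32.5) ≈ 5.70.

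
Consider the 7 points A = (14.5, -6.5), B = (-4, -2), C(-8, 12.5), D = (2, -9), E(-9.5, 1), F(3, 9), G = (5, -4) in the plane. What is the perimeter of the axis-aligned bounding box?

Width = max x − min x = 14.5 − (-9.5) = 24.
Height = max y − min y = 12.5 − (-9) = 21.5.
Perimeter = 2(24 + 21.5) = 91.

91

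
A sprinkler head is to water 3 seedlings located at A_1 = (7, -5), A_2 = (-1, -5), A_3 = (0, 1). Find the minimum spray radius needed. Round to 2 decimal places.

4.67

Side lengths²: A_1A_2² = 64, A_1A_3² = 85, A_2A_3² = 37.
Since A_1A_3² = 85 < 64 + 37 = 101, the triangle is acute, so the smallest enclosing circle is the circumcircle.
Circumcentre = (3, -31/12), r² = 3145/144.
r = √(3145/144) ≈ 4.67.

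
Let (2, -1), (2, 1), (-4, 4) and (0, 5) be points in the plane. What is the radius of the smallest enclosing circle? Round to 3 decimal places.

3.905

The minimum enclosing circle of a finite set is fixed by two of the points (as a diameter) or three (as a circumcircle).
The farthest pair is (2, -1)–(-4, 4) with squared distance 61. The circle on this segment as diameter has centre (-1, 1.5) and r² = 61/4 = 15.25.
Check (2, 1): distance² to centre = 9.25 ≤ 15.25, so it lies inside.
All remaining points lie in this disk, and no smaller disk contains both endpoints, so this is the minimum enclosing circle.
r = √(15.25) ≈ 3.905.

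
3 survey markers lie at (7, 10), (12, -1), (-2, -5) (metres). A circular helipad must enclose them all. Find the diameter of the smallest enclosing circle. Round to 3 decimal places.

17.687

Call the three points A, B, C in the order given.
Side lengths²: AB² = 146, AC² = 306, BC² = 212.
Since AC² = 306 < 212 + 146 = 358, the triangle is acute, so the smallest enclosing circle is the circumcircle.
Circumcentre = (105/29, 53/29), r² = 65773/841.
Diameter = 2r = 2√(65773/841) ≈ 17.687.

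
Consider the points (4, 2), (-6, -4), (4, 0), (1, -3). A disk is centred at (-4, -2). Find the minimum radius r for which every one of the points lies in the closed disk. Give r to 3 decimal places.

The required radius is the distance from (-4, -2) to the farthest point.
Squared distances: 80, 8, 68, 26.
Maximum is 80, attained at (4, 2).
r = √80 ≈ 8.944.

8.944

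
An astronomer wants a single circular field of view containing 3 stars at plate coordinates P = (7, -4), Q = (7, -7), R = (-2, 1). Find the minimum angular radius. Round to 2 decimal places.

6.02

Side lengths²: PQ² = 9, PR² = 106, QR² = 145.
Since QR² = 145 ≥ 106 + 9 = 115, the angle opposite QR is not acute, so the smallest enclosing circle has QR as diameter.
Centre = midpoint of QR = (2.5, -3), r² = 145/4 = 36.25.
r = √(36.25) ≈ 6.02.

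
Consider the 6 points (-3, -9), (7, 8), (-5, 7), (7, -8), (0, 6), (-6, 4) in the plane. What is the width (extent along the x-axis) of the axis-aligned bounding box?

max x = 7, min x = -6, so width = 13.

13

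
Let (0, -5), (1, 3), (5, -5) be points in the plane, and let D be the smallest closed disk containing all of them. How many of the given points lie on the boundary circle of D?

Call the three points A, B, C in the order given.
Side lengths²: AB² = 65, AC² = 25, BC² = 80.
Since BC² = 80 < 65 + 25 = 90, the triangle is acute, so the smallest enclosing circle is the circumcircle.
Circumcentre = (2.5, -1.25), r² = 20.3125.
The points at distance exactly r from the centre are (0, -5), (1, 3), (5, -5) — 3 points.

3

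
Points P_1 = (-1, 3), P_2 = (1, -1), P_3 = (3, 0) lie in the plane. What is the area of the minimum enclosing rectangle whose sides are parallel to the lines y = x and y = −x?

10.5

In coordinates u = x + y, v = x − y the rectangle is axis-aligned; the map (x,y)→(u,v) scales areas by 2.
u-values: 2, 0, 3; range = 3 − 0 = 3.
v-values: -4, 2, 3; range = 3 − (-4) = 7.
Area = (3 × 7) / 2 = 10.5.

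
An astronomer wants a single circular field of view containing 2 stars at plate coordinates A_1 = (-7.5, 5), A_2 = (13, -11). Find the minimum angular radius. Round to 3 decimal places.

13.002

The smallest circle enclosing two points has them as diameter endpoints.
Centre = midpoint = (2.75, -3); r² = |A_1A_2|²/4 = 676.25/4 = 169.0625.
r = √(169.0625) ≈ 13.002.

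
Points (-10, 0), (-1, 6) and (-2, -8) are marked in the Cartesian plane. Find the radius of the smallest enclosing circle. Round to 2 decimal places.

Call the three points A, B, C in the order given.
Side lengths²: AB² = 117, AC² = 128, BC² = 197.
Since BC² = 197 < 128 + 117 = 245, the triangle is acute, so the smallest enclosing circle is the circumcircle.
Circumcentre = (-2.9, -0.9), r² = 51.22.
r = √(51.22) ≈ 7.16.

7.16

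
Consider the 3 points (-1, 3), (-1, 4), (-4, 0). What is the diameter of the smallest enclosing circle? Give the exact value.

5

Call the three points A, B, C in the order given.
Side lengths²: AB² = 1, AC² = 18, BC² = 25.
Since BC² = 25 ≥ 18 + 1 = 19, the angle opposite BC is not acute, so the smallest enclosing circle has BC as diameter.
Centre = midpoint of BC = (-2.5, 2), r² = 25/4 = 6.25.
Diameter = 2r = 2√(6.25) = 5.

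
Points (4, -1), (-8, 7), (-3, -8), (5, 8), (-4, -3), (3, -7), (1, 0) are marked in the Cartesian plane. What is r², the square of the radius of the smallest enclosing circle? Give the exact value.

By Welzl's lemma the MEC is supported by two points (diametrically opposite) or three points (on a circumcircle).
The minimum enclosing circle is determined by three boundary points: (-8, 7), (-3, -8), (5, 8).
Their circumcentre is (-1, 1) with r² = 85.
The farthest remaining point (3, -7) is at distance² 80 ≤ 85.

85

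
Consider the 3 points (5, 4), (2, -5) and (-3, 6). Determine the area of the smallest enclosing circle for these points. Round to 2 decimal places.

Call the three points A, B, C in the order given.
Side lengths²: AB² = 90, AC² = 68, BC² = 146.
Since BC² = 146 < 90 + 68 = 158, the triangle is acute, so the smallest enclosing circle is the circumcircle.
Circumcentre = (-1/13, 9/13), r² = 6205/169.
Area = π·r² = π·6205/169 ≈ 115.35.

115.35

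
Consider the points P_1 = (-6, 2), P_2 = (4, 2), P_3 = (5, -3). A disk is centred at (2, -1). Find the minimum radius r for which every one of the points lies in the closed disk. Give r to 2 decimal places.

8.54

The required radius is the distance from (2, -1) to the farthest point.
Squared distances: 73, 13, 13.
Maximum is 73, attained at P_1.
r = √73 ≈ 8.54.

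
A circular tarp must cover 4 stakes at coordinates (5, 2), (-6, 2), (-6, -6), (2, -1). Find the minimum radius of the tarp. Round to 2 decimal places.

6.80

By Welzl's lemma the MEC is supported by two points (diametrically opposite) or three points (on a circumcircle).
The farthest pair is (5, 2)–(-6, -6) with squared distance 185. The circle on this segment as diameter has centre (-0.5, -2) and r² = 185/4 = 46.25.
Check (-6, 2): distance² to centre = 46.25 ≤ 46.25, so it lies inside.
All remaining points lie in this disk, and no smaller disk contains both endpoints, so this is the minimum enclosing circle.
r = √(46.25) ≈ 6.80.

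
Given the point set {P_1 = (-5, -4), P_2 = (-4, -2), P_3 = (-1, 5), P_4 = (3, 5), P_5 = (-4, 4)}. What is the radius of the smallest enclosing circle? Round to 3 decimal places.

By Welzl's lemma the MEC is supported by two points (diametrically opposite) or three points (on a circumcircle).
The farthest pair is P_1–P_4 with squared distance 145. The circle on this segment as diameter has centre (-1, 0.5) and r² = 145/4 = 36.25.
Check P_2: distance² to centre = 15.25 ≤ 36.25, so it lies inside.
All remaining points lie in this disk, and no smaller disk contains both endpoints, so this is the minimum enclosing circle.
r = √(36.25) ≈ 6.021.

6.021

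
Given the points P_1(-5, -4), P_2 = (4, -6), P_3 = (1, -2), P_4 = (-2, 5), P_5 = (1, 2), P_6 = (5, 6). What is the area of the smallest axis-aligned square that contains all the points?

144

The bounding box has width 10 and height 12.
An axis-aligned square enclosing the set must have side ≥ max(width, height).
So the minimum side is max(10, 12) = 12.
Area = 12² = 144.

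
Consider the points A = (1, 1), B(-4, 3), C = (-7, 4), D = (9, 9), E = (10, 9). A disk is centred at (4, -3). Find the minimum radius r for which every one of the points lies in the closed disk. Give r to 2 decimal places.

The required radius is the distance from (4, -3) to the farthest point.
Squared distances: 25, 100, 170, 169, 180.
Maximum is 180, attained at E.
r = √180 ≈ 13.42.

13.42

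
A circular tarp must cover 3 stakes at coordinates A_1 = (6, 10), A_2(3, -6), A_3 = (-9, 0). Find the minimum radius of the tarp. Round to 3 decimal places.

Side lengths²: A_1A_2² = 265, A_1A_3² = 325, A_2A_3² = 180.
Since A_1A_3² = 325 < 265 + 180 = 445, the triangle is acute, so the smallest enclosing circle is the circumcircle.
Circumcentre = (-1/14, 20/7), r² = 17225/196.
r = √(17225/196) ≈ 9.375.

9.375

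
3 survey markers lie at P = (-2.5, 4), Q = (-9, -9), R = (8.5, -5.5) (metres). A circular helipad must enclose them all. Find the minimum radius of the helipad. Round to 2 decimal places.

Side lengths²: PQ² = 211.25, PR² = 211.25, QR² = 318.5.
Since QR² = 318.5 < 211.25 + 211.25 = 422.5, the triangle is acute, so the smallest enclosing circle is the circumcircle.
Circumcentre = (-25/36, -181/36), r² = 54925/648.
r = √(54925/648) ≈ 9.21.

9.21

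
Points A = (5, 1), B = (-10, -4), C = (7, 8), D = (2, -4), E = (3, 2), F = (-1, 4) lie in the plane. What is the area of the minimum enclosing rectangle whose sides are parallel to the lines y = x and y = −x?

174

In coordinates u = x + y, v = x − y the rectangle is axis-aligned; the map (x,y)→(u,v) scales areas by 2.
u-values: 6, -14, 15, -2, 5, 3; range = 15 − (-14) = 29.
v-values: 4, -6, -1, 6, 1, -5; range = 6 − (-6) = 12.
Area = (29 × 12) / 2 = 174.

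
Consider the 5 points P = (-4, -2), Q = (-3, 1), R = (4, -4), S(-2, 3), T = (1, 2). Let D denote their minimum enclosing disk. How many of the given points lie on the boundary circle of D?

3

The minimum enclosing circle is determined by three boundary points: P, R, S.
Their circumcentre is (23/44, -10/11) with r² = 41905/1936.
The farthest remaining point Q is at distance² 31081/1936 ≤ 41905/1936.
The points at distance exactly r from the centre are P, R, S — 3 points.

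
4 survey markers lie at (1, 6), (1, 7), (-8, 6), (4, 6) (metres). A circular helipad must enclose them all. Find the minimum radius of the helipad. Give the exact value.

6

A smallest enclosing disk is always determined by at most three of the input points on its boundary.
The farthest pair is (-8, 6)–(4, 6) with squared distance 144. The circle on this segment as diameter has centre (-2, 6) and r² = 144/4 = 36.
Check (1, 6): distance² to centre = 9 ≤ 36, so it lies inside.
All remaining points lie in this disk, and no smaller disk contains both endpoints, so this is the minimum enclosing circle.
r = √36 = 6.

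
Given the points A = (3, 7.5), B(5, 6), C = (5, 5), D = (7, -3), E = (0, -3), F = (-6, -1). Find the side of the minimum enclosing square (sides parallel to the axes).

The bounding box has width 13 and height 10.5.
An axis-aligned square enclosing the set must have side ≥ max(width, height).
So the minimum side is max(13, 10.5) = 13.

13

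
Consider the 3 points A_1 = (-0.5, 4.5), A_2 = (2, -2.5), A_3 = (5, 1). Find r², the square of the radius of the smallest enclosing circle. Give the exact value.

Side lengths²: A_1A_2² = 55.25, A_1A_3² = 42.5, A_2A_3² = 21.25.
Since A_1A_2² = 55.25 < 42.5 + 21.25 = 63.75, the triangle is acute, so the smallest enclosing circle is the circumcircle.
Circumcentre = (1.25, 33/28), r² = 5525/392.

5525/392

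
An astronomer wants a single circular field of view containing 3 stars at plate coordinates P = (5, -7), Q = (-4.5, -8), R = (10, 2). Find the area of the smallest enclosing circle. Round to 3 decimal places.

Side lengths²: PQ² = 91.25, PR² = 106, QR² = 310.25.
Since QR² = 310.25 ≥ 106 + 91.25 = 197.25, the angle opposite QR is not acute, so the smallest enclosing circle has QR as diameter.
Centre = midpoint of QR = (2.75, -3), r² = 310.25/4 = 77.5625.
Area = π·r² = π·77.5625 ≈ 243.670.

243.670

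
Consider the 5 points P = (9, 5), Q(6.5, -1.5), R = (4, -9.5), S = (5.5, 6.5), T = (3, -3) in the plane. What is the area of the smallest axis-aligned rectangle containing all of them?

x ranges over [3, 9], width 6.
y ranges over [-9.5, 6.5], height 16.
Area = 6 × 16 = 96.

96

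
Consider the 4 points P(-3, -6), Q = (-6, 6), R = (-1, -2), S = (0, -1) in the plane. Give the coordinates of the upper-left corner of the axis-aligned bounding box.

(-6, 6)

x-range [-6, 0], y-range [-6, 6].
The upper-left corner is (-6, 6).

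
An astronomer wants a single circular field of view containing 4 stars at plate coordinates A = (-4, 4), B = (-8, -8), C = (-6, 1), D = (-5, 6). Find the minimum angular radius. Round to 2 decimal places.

The minimum enclosing circle of a finite set is fixed by two of the points (as a diameter) or three (as a circumcircle).
The farthest pair is B–D with squared distance 205. The circle on this segment as diameter has centre (-6.5, -1) and r² = 205/4 = 51.25.
Check A: distance² to centre = 31.25 ≤ 51.25, so it lies inside.
All remaining points lie in this disk, and no smaller disk contains both endpoints, so this is the minimum enclosing circle.
r = √(51.25) ≈ 7.16.

7.16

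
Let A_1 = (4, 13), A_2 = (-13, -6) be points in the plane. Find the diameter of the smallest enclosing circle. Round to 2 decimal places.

The smallest circle enclosing two points has them as diameter endpoints.
Centre = midpoint = (-4.5, 3.5); r² = |A_1A_2|²/4 = 650/4 = 162.5.
Diameter = 2r = 2√(162.5) ≈ 25.50.

25.50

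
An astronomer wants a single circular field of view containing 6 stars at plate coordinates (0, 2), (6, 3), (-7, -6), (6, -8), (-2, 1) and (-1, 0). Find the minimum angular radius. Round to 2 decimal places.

8.00

A smallest enclosing disk is always determined by at most three of the input points on its boundary.
The minimum enclosing circle is determined by three boundary points: (6, 3), (-7, -6), (6, -8).
Their circumcentre is (5/26, -2.5) with r² = 21625/338.
The farthest remaining point (0, 2) is at distance² 6857/338 ≤ 21625/338.
r = √(21625/338) ≈ 8.00.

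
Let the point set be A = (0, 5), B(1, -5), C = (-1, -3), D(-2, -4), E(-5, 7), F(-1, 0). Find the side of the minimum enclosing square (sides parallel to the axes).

The bounding box has width 6 and height 12.
An axis-aligned square enclosing the set must have side ≥ max(width, height).
So the minimum side is max(6, 12) = 12.

12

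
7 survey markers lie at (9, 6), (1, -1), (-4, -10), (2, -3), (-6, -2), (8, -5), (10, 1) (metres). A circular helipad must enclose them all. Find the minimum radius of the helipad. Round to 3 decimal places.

10.308

The farthest pair is (9, 6)–(-4, -10) with squared distance 425. The circle on this segment as diameter has centre (2.5, -2) and r² = 425/4 = 106.25.
Check (1, -1): distance² to centre = 3.25 ≤ 106.25, so it lies inside.
All remaining points lie in this disk, and no smaller disk contains both endpoints, so this is the minimum enclosing circle.
r = √(106.25) ≈ 10.308.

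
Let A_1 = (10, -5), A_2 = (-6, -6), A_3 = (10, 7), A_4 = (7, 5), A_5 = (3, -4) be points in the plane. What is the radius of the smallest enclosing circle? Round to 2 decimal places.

10.31

By Welzl's lemma the MEC is supported by two points (diametrically opposite) or three points (on a circumcircle).
The farthest pair is A_2–A_3 with squared distance 425. The circle on this segment as diameter has centre (2, 0.5) and r² = 425/4 = 106.25.
Check A_1: distance² to centre = 94.25 ≤ 106.25, so it lies inside.
All remaining points lie in this disk, and no smaller disk contains both endpoints, so this is the minimum enclosing circle.
r = √(106.25) ≈ 10.31.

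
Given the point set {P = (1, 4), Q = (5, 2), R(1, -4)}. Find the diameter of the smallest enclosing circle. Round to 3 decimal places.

8.062

Side lengths²: PQ² = 20, PR² = 64, QR² = 52.
Since PR² = 64 < 52 + 20 = 72, the triangle is acute, so the smallest enclosing circle is the circumcircle.
Circumcentre = (1.5, 0), r² = 16.25.
Diameter = 2r = 2√(16.25) ≈ 8.062.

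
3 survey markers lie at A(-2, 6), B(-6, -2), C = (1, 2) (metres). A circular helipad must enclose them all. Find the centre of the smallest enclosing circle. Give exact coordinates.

(-3.5, 1.75)

Side lengths²: AB² = 80, AC² = 25, BC² = 65.
Since AB² = 80 < 65 + 25 = 90, the triangle is acute, so the smallest enclosing circle is the circumcircle.
Circumcentre = (-3.5, 1.75), r² = 20.3125.
Centre = (-3.5, 1.75).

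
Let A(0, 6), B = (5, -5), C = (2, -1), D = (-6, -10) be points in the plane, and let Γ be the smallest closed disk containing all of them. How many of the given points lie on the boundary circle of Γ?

3

By Welzl's lemma the MEC is supported by two points (diametrically opposite) or three points (on a circumcircle).
The farthest pair is A–D with squared distance 292. The circle on this segment as diameter has centre (-3, -2) and r² = 292/4 = 73.
Check B: distance² to centre = 73 ≤ 73, so it lies inside.
All remaining points lie in this disk, and no smaller disk contains both endpoints, so this is the minimum enclosing circle.
The points at distance exactly r from the centre are A, B, D — 3 points.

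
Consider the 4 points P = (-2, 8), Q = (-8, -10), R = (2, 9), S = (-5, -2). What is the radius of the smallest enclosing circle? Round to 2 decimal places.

A smallest enclosing disk is always determined by at most three of the input points on its boundary.
The farthest pair is Q–R with squared distance 461. The circle on this segment as diameter has centre (-3, -0.5) and r² = 461/4 = 115.25.
Check P: distance² to centre = 73.25 ≤ 115.25, so it lies inside.
All remaining points lie in this disk, and no smaller disk contains both endpoints, so this is the minimum enclosing circle.
r = √(115.25) ≈ 10.74.

10.74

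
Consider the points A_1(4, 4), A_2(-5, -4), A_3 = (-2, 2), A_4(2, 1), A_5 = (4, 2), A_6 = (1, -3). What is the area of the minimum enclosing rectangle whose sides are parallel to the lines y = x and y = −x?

In coordinates u = x + y, v = x − y the rectangle is axis-aligned; the map (x,y)→(u,v) scales areas by 2.
u-values: 8, -9, 0, 3, 6, -2; range = 8 − (-9) = 17.
v-values: 0, -1, -4, 1, 2, 4; range = 4 − (-4) = 8.
Area = (17 × 8) / 2 = 68.

68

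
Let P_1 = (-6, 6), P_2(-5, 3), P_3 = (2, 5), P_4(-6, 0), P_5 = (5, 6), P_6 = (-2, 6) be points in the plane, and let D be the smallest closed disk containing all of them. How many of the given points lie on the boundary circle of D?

3

A smallest enclosing disk is always determined by at most three of the input points on its boundary.
The farthest pair is P_4–P_5 with squared distance 157. The circle on this segment as diameter has centre (-0.5, 3) and r² = 157/4 = 39.25.
Check P_1: distance² to centre = 39.25 ≤ 39.25, so it lies inside.
All remaining points lie in this disk, and no smaller disk contains both endpoints, so this is the minimum enclosing circle.
The points at distance exactly r from the centre are P_1, P_4, P_5 — 3 points.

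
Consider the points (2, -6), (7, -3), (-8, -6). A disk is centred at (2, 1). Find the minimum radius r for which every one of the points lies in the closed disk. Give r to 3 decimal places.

The required radius is the distance from (2, 1) to the farthest point.
Squared distances: 49, 41, 149.
Maximum is 149, attained at (-8, -6).
r = √149 ≈ 12.207.

12.207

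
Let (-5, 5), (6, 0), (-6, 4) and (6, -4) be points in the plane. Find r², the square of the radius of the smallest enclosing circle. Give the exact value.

A smallest enclosing disk is always determined by at most three of the input points on its boundary.
The farthest pair is (-6, 4)–(6, -4) with squared distance 208. The circle on this segment as diameter has centre (0, 0) and r² = 208/4 = 52.
Check (-5, 5): distance² to centre = 50 ≤ 52, so it lies inside.
All remaining points lie in this disk, and no smaller disk contains both endpoints, so this is the minimum enclosing circle.

52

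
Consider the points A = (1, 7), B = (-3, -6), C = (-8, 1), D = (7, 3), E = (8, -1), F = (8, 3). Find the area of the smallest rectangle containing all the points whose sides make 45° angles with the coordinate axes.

180

In coordinates u = x + y, v = x − y the rectangle is axis-aligned; the map (x,y)→(u,v) scales areas by 2.
u-values: 8, -9, -7, 10, 7, 11; range = 11 − (-9) = 20.
v-values: -6, 3, -9, 4, 9, 5; range = 9 − (-9) = 18.
Area = (20 × 18) / 2 = 180.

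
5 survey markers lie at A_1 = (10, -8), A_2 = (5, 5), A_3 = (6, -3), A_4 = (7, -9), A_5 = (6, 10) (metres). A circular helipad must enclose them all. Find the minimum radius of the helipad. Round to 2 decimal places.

9.51

The farthest pair is A_4–A_5 with squared distance 362. The circle on this segment as diameter has centre (6.5, 0.5) and r² = 362/4 = 90.5.
Check A_1: distance² to centre = 84.5 ≤ 90.5, so it lies inside.
All remaining points lie in this disk, and no smaller disk contains both endpoints, so this is the minimum enclosing circle.
r = √(90.5) ≈ 9.51.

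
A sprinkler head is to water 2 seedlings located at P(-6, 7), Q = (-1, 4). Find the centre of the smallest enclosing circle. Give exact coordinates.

(-3.5, 5.5)

The smallest circle enclosing two points has them as diameter endpoints.
Centre = midpoint = (-3.5, 5.5); r² = |PQ|²/4 = 34/4 = 8.5.
Centre = (-3.5, 5.5).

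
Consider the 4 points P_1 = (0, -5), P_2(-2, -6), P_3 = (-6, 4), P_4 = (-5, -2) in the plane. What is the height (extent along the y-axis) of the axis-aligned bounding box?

max y = 4, min y = -6, so height = 10.

10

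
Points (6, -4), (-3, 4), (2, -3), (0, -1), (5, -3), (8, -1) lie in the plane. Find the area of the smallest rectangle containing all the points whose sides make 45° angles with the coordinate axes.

In coordinates u = x + y, v = x − y the rectangle is axis-aligned; the map (x,y)→(u,v) scales areas by 2.
u-values: 2, 1, -1, -1, 2, 7; range = 7 − (-1) = 8.
v-values: 10, -7, 5, 1, 8, 9; range = 10 − (-7) = 17.
Area = (8 × 17) / 2 = 68.

68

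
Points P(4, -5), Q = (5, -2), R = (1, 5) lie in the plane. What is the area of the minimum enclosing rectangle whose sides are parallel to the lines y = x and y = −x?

In coordinates u = x + y, v = x − y the rectangle is axis-aligned; the map (x,y)→(u,v) scales areas by 2.
u-values: -1, 3, 6; range = 6 − (-1) = 7.
v-values: 9, 7, -4; range = 9 − (-4) = 13.
Area = (7 × 13) / 2 = 45.5.

45.5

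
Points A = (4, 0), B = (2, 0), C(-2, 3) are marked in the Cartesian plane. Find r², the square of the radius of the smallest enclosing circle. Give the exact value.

Side lengths²: AB² = 4, AC² = 45, BC² = 25.
Since AC² = 45 ≥ 25 + 4 = 29, the angle opposite AC is not acute, so the smallest enclosing circle has AC as diameter.
Centre = midpoint of AC = (1, 1.5), r² = 45/4 = 11.25.

11.25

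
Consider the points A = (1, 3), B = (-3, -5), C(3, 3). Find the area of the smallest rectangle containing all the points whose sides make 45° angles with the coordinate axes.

28

In coordinates u = x + y, v = x − y the rectangle is axis-aligned; the map (x,y)→(u,v) scales areas by 2.
u-values: 4, -8, 6; range = 6 − (-8) = 14.
v-values: -2, 2, 0; range = 2 − (-2) = 4.
Area = (14 × 4) / 2 = 28.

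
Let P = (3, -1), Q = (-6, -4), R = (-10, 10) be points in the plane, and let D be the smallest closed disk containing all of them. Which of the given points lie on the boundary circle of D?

Side lengths²: PQ² = 90, PR² = 290, QR² = 212.
Since PR² = 290 < 212 + 90 = 302, the triangle is acute, so the smallest enclosing circle is the circumcircle.
Circumcentre = (-86/23, 97/23), r² = 38425/529.
The points at distance exactly r from the centre are P, Q, R — 3 points.

P, Q, R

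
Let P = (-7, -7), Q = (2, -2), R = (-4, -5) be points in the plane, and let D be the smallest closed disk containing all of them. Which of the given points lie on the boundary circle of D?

P, Q

Side lengths²: PQ² = 106, PR² = 13, QR² = 45.
Since PQ² = 106 ≥ 45 + 13 = 58, the angle opposite PQ is not acute, so the smallest enclosing circle has PQ as diameter.
Centre = midpoint of PQ = (-2.5, -4.5), r² = 106/4 = 26.5.
The points at distance exactly r from the centre are P, Q — 2 points.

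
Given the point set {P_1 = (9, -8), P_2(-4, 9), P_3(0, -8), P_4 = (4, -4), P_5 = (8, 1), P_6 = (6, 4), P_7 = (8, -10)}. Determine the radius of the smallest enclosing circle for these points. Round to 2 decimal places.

11.24

The farthest pair is P_2–P_7 with squared distance 505. The circle on this segment as diameter has centre (2, -0.5) and r² = 505/4 = 126.25.
Check P_1: distance² to centre = 105.25 ≤ 126.25, so it lies inside.
All remaining points lie in this disk, and no smaller disk contains both endpoints, so this is the minimum enclosing circle.
r = √(126.25) ≈ 11.24.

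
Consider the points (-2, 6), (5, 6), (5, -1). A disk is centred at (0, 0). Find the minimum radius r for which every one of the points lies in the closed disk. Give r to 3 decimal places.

7.810

The required radius is the distance from (0, 0) to the farthest point.
Squared distances: 40, 61, 26.
Maximum is 61, attained at (5, 6).
r = √61 ≈ 7.810.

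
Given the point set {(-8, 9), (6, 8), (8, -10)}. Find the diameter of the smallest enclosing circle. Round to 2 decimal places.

24.84

Call the three points A, B, C in the order given.
Side lengths²: AB² = 197, AC² = 617, BC² = 328.
Since AC² = 617 ≥ 328 + 197 = 525, the angle opposite AC is not acute, so the smallest enclosing circle has AC as diameter.
Centre = midpoint of AC = (0, -0.5), r² = 617/4 = 154.25.
Diameter = 2r = 2√(154.25) ≈ 24.84.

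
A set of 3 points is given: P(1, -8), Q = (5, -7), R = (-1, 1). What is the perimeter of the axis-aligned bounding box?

Width = max x − min x = 5 − (-1) = 6.
Height = max y − min y = 1 − (-8) = 9.
Perimeter = 2(6 + 9) = 30.

30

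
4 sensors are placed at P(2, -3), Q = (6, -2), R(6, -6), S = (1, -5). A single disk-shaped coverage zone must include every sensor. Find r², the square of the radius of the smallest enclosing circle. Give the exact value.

8.84

By Welzl's lemma the MEC is supported by two points (diametrically opposite) or three points (on a circumcircle).
The minimum enclosing circle is determined by three boundary points: Q, R, S.
Their circumcentre is (3.8, -4) with r² = 8.84.
The farthest remaining point P is at distance² 4.24 ≤ 8.84.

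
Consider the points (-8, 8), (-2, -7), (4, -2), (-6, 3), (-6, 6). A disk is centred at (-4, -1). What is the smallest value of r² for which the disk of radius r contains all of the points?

The required radius is the distance from (-4, -1) to the farthest point.
Squared distances: 97, 40, 65, 20, 53.
Maximum is 97, attained at (-8, 8).

97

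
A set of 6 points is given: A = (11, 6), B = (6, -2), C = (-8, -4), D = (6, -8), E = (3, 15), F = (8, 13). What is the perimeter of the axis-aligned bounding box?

Width = max x − min x = 11 − (-8) = 19.
Height = max y − min y = 15 − (-8) = 23.
Perimeter = 2(19 + 23) = 84.

84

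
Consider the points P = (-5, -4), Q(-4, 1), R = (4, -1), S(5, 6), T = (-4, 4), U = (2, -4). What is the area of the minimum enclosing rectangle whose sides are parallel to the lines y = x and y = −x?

In coordinates u = x + y, v = x − y the rectangle is axis-aligned; the map (x,y)→(u,v) scales areas by 2.
u-values: -9, -3, 3, 11, 0, -2; range = 11 − (-9) = 20.
v-values: -1, -5, 5, -1, -8, 6; range = 6 − (-8) = 14.
Area = (20 × 14) / 2 = 140.

140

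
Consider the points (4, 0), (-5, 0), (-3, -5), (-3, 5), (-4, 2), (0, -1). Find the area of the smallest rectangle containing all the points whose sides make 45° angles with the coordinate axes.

In coordinates u = x + y, v = x − y the rectangle is axis-aligned; the map (x,y)→(u,v) scales areas by 2.
u-values: 4, -5, -8, 2, -2, -1; range = 4 − (-8) = 12.
v-values: 4, -5, 2, -8, -6, 1; range = 4 − (-8) = 12.
Area = (12 × 12) / 2 = 72.

72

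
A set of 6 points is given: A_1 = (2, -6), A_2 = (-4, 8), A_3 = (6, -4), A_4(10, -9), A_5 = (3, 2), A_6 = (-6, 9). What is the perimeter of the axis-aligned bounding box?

Width = max x − min x = 10 − (-6) = 16.
Height = max y − min y = 9 − (-9) = 18.
Perimeter = 2(16 + 18) = 68.

68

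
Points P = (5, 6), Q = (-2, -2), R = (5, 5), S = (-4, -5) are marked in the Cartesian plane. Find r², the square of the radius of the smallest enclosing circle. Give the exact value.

By Welzl's lemma the MEC is supported by two points (diametrically opposite) or three points (on a circumcircle).
The farthest pair is P–S with squared distance 202. The circle on this segment as diameter has centre (0.5, 0.5) and r² = 202/4 = 50.5.
Check Q: distance² to centre = 12.5 ≤ 50.5, so it lies inside.
All remaining points lie in this disk, and no smaller disk contains both endpoints, so this is the minimum enclosing circle.

50.5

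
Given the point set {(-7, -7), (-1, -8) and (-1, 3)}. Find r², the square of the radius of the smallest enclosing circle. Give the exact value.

Call the three points A, B, C in the order given.
Side lengths²: AB² = 37, AC² = 136, BC² = 121.
Since AC² = 136 < 121 + 37 = 158, the triangle is acute, so the smallest enclosing circle is the circumcircle.
Circumcentre = (-19/6, -2.5), r² = 629/18.

629/18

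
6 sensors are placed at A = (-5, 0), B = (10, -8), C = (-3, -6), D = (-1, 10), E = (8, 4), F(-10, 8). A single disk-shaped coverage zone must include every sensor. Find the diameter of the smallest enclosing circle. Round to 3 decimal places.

25.612

A smallest enclosing disk is always determined by at most three of the input points on its boundary.
The farthest pair is B–F with squared distance 656. The circle on this segment as diameter has centre (0, 0) and r² = 656/4 = 164.
Check A: distance² to centre = 25 ≤ 164, so it lies inside.
All remaining points lie in this disk, and no smaller disk contains both endpoints, so this is the minimum enclosing circle.
Diameter = 2r = 2√164 ≈ 25.612.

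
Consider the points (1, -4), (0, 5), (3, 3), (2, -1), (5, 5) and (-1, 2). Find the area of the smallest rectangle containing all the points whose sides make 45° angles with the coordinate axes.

In coordinates u = x + y, v = x − y the rectangle is axis-aligned; the map (x,y)→(u,v) scales areas by 2.
u-values: -3, 5, 6, 1, 10, 1; range = 10 − (-3) = 13.
v-values: 5, -5, 0, 3, 0, -3; range = 5 − (-5) = 10.
Area = (13 × 10) / 2 = 65.

65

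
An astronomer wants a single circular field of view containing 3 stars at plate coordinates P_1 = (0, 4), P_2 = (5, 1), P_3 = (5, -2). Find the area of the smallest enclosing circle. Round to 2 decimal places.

Side lengths²: P_1P_2² = 34, P_1P_3² = 61, P_2P_3² = 9.
Since P_1P_3² = 61 ≥ 34 + 9 = 43, the angle opposite P_1P_3 is not acute, so the smallest enclosing circle has P_1P_3 as diameter.
Centre = midpoint of P_1P_3 = (2.5, 1), r² = 61/4 = 15.25.
Area = π·r² = π·15.25 ≈ 47.91.

47.91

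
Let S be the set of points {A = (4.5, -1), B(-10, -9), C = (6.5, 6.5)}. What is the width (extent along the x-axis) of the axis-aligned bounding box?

16.5

max x = 6.5, min x = -10, so width = 16.5.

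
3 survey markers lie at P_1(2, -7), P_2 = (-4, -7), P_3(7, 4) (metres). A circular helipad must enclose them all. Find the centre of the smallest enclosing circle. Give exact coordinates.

Side lengths²: P_1P_2² = 36, P_1P_3² = 146, P_2P_3² = 242.
Since P_2P_3² = 242 ≥ 146 + 36 = 182, the angle opposite P_2P_3 is not acute, so the smallest enclosing circle has P_2P_3 as diameter.
Centre = midpoint of P_2P_3 = (1.5, -1.5), r² = 242/4 = 60.5.
Centre = (1.5, -1.5).

(1.5, -1.5)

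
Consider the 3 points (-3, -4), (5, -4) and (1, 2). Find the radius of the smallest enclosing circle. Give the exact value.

Call the three points A, B, C in the order given.
Side lengths²: AB² = 64, AC² = 52, BC² = 52.
Since AB² = 64 < 52 + 52 = 104, the triangle is acute, so the smallest enclosing circle is the circumcircle.
Circumcentre = (1, -7/3), r² = 169/9.
r = √(169/9) = 13/3.

13/3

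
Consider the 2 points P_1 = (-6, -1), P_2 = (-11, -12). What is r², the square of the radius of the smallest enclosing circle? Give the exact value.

36.5

The smallest circle enclosing two points has them as diameter endpoints.
Centre = midpoint = (-8.5, -6.5); r² = |P_1P_2|²/4 = 146/4 = 36.5.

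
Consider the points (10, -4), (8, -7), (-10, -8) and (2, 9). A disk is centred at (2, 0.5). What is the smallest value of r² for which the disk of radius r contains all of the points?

216.25

The required radius is the distance from (2, 0.5) to the farthest point.
Squared distances: 84.25, 92.25, 216.25, 72.25.
Maximum is 216.25, attained at (-10, -8).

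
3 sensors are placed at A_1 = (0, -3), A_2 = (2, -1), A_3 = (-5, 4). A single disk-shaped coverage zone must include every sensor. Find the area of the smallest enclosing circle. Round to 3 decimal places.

Side lengths²: A_1A_2² = 8, A_1A_3² = 74, A_2A_3² = 74.
Since A_2A_3² = 74 < 74 + 8 = 82, the triangle is acute, so the smallest enclosing circle is the circumcircle.
Circumcentre = (-23/12, 11/12), r² = 1369/72.
Area = π·r² = π·1369/72 ≈ 59.734.

59.734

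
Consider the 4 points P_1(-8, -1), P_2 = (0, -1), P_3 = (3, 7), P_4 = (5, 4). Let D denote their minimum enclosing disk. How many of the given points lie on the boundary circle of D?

The minimum enclosing circle is determined by three boundary points: P_1, P_3, P_4.
Their circumcentre is (-157/98, 173/98) with r² = 233285/4802.
The farthest remaining point P_2 is at distance² 49045/4802 ≤ 233285/4802.
The points at distance exactly r from the centre are P_1, P_3, P_4 — 3 points.

3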